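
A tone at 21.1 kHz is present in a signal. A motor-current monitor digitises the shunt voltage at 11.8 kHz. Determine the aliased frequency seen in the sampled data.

2.5 kHz

21.1 kHz mod fs = 9.3 kHz.
9.3 kHz > fs/2 = 5.9 kHz, folds to fs − 9.3 kHz = 2.5 kHz.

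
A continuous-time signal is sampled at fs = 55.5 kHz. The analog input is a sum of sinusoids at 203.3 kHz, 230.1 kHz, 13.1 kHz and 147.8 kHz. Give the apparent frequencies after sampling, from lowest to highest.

fs/2 = 27.75 kHz.
203.3 kHz mod fs = 36.8 kHz.
36.8 kHz > fs/2 = 27.75 kHz, folds to fs − 36.8 kHz = 18.7 kHz.
230.1 kHz mod fs = 8.1 kHz.
8.1 kHz ≤ fs/2 = 27.75 kHz, appears at 8.1 kHz.
13.1 kHz ≤ fs/2 = 27.75 kHz, passes unchanged.
147.8 kHz mod fs = 36.8 kHz.
36.8 kHz > fs/2 = 27.75 kHz, folds to fs − 36.8 kHz = 18.7 kHz.
Distinct values: {8.1 kHz, 13.1 kHz, 18.7 kHz}.

8.1 kHz, 13.1 kHz, 18.7 kHz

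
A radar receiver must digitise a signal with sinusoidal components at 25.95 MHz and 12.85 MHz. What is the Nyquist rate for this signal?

51.9 MHz

Highest-frequency component: 25.95 MHz.
Nyquist rate = 2 × 25.95 MHz = 51.9 MHz.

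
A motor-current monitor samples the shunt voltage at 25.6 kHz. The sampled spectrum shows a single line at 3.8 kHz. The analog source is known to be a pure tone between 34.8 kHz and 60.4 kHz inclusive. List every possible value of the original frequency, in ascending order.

47.4 kHz, 55 kHz

Frequencies that alias to 3.8 kHz are k·fs ± 3.8 kHz for integer k ≥ 0.
k=0: 3.8 kHz.
k=1: 21.8 kHz, 29.4 kHz.
k=2: 47.4 kHz, 55 kHz.
k=3: 73 kHz, 80.6 kHz.
Within [34.8 kHz, 60.4 kHz]: 47.4 kHz, 55 kHz.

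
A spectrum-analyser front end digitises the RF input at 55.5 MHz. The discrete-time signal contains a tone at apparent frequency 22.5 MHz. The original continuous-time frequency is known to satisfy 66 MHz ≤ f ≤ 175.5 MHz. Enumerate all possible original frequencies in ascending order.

Frequencies that alias to 22.5 MHz are k·fs ± 22.5 MHz for integer k ≥ 0.
k=0: 22.5 MHz.
k=1: 33 MHz, 78 MHz.
k=2: 88.5 MHz, 133.5 MHz.
k=3: 144 MHz, 189 MHz.
k=4: 199.5 MHz, 244.5 MHz.
Within [66 MHz, 175.5 MHz]: 78 MHz, 88.5 MHz, 133.5 MHz, 144 MHz.

78 MHz, 88.5 MHz, 133.5 MHz, 144 MHz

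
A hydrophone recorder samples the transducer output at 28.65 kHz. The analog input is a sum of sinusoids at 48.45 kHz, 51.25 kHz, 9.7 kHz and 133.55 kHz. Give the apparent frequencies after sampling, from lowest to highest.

fs/2 = 14.325 kHz.
48.45 kHz mod fs = 19.8 kHz.
19.8 kHz > fs/2 = 14.325 kHz, folds to fs − 19.8 kHz = 8.85 kHz.
51.25 kHz mod fs = 22.6 kHz.
22.6 kHz > fs/2 = 14.325 kHz, folds to fs − 22.6 kHz = 6.05 kHz.
9.7 kHz ≤ fs/2 = 14.325 kHz, passes unchanged.
133.55 kHz mod fs = 18.95 kHz.
18.95 kHz > fs/2 = 14.325 kHz, folds to fs − 18.95 kHz = 9.7 kHz.
Distinct values: {6.05 kHz, 8.85 kHz, 9.7 kHz}.

6.05 kHz, 8.85 kHz, 9.7 kHz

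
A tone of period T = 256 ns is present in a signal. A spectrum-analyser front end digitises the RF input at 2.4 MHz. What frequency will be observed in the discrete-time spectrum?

0.89375 MHz

T = 256 ns → f = 1/T = 3.90625 MHz.
3.90625 MHz mod fs = 1.50625 MHz.
1.50625 MHz > fs/2 = 1.2 MHz, folds to fs − 1.50625 MHz = 0.89375 MHz.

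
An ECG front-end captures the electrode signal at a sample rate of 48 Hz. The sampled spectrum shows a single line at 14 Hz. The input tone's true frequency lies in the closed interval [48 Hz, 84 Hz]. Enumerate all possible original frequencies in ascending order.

Frequencies that alias to 14 Hz are k·fs ± 14 Hz for integer k ≥ 0.
k=0: 14 Hz.
k=1: 34 Hz, 62 Hz.
k=2: 82 Hz, 110 Hz.
k=3: 130 Hz, 158 Hz.
Within [48 Hz, 84 Hz]: 62 Hz, 82 Hz.

62 Hz, 82 Hz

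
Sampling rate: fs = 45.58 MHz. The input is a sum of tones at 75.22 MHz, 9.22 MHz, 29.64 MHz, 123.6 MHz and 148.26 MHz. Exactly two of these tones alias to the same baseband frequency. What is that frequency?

fs/2 = 22.79 MHz.
75.22 MHz mod fs = 29.64 MHz.
29.64 MHz > fs/2 = 22.79 MHz, folds to fs − 29.64 MHz = 15.94 MHz.
9.22 MHz ≤ fs/2 = 22.79 MHz, passes unchanged.
29.64 MHz > fs/2 = 22.79 MHz, folds to fs − 29.64 MHz = 15.94 MHz.
123.6 MHz mod fs = 32.44 MHz.
32.44 MHz > fs/2 = 22.79 MHz, folds to fs − 32.44 MHz = 13.14 MHz.
148.26 MHz mod fs = 11.52 MHz.
11.52 MHz ≤ fs/2 = 22.79 MHz, appears at 11.52 MHz.
29.64 MHz and 75.22 MHz both map to 15.94 MHz.

15.94 MHz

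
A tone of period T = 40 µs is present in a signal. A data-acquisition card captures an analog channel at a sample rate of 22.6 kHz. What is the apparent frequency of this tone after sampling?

2.4 kHz

T = 40 µs → f = 1/T = 25 kHz.
25 kHz mod fs = 2.4 kHz.
2.4 kHz ≤ fs/2 = 11.3 kHz, appears at 2.4 kHz.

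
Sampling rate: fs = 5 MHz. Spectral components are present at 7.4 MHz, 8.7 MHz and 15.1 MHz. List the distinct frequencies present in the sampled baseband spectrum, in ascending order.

fs/2 = 2.5 MHz.
7.4 MHz mod fs = 2.4 MHz.
2.4 MHz ≤ fs/2 = 2.5 MHz, appears at 2.4 MHz.
8.7 MHz mod fs = 3.7 MHz.
3.7 MHz > fs/2 = 2.5 MHz, folds to fs − 3.7 MHz = 1.3 MHz.
15.1 MHz mod fs = 0.1 MHz.
0.1 MHz ≤ fs/2 = 2.5 MHz, appears at 0.1 MHz.
Distinct values: {0.1 MHz, 1.3 MHz, 2.4 MHz}.

0.1 MHz, 1.3 MHz, 2.4 MHz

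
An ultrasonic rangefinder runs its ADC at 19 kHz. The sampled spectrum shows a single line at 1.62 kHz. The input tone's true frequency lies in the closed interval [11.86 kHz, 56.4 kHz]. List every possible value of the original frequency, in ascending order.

17.38 kHz, 20.62 kHz, 36.38 kHz, 39.62 kHz, 55.38 kHz

Frequencies that alias to 1.62 kHz are k·fs ± 1.62 kHz for integer k ≥ 0.
k=0: 1.62 kHz.
k=1: 17.38 kHz, 20.62 kHz.
k=2: 36.38 kHz, 39.62 kHz.
k=3: 55.38 kHz, 58.62 kHz.
k=4: 74.38 kHz, 77.62 kHz.
Within [11.86 kHz, 56.4 kHz]: 17.38 kHz, 20.62 kHz, 36.38 kHz, 39.62 kHz, 55.38 kHz.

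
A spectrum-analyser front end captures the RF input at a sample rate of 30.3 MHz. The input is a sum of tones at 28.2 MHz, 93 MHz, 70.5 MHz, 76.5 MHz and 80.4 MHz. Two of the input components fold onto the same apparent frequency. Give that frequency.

fs/2 = 15.15 MHz.
28.2 MHz > fs/2 = 15.15 MHz, folds to fs − 28.2 MHz = 2.1 MHz.
93 MHz mod fs = 2.1 MHz.
2.1 MHz ≤ fs/2 = 15.15 MHz, appears at 2.1 MHz.
70.5 MHz mod fs = 9.9 MHz.
9.9 MHz ≤ fs/2 = 15.15 MHz, appears at 9.9 MHz.
76.5 MHz mod fs = 15.9 MHz.
15.9 MHz > fs/2 = 15.15 MHz, folds to fs − 15.9 MHz = 14.4 MHz.
80.4 MHz mod fs = 19.8 MHz.
19.8 MHz > fs/2 = 15.15 MHz, folds to fs − 19.8 MHz = 10.5 MHz.
28.2 MHz and 93 MHz both map to 2.1 MHz.

2.1 MHz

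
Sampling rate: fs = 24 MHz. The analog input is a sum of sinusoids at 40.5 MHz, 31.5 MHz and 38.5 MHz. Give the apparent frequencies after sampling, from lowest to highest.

fs/2 = 12 MHz.
40.5 MHz mod fs = 16.5 MHz.
16.5 MHz > fs/2 = 12 MHz, folds to fs − 16.5 MHz = 7.5 MHz.
31.5 MHz mod fs = 7.5 MHz.
7.5 MHz ≤ fs/2 = 12 MHz, appears at 7.5 MHz.
38.5 MHz mod fs = 14.5 MHz.
14.5 MHz > fs/2 = 12 MHz, folds to fs − 14.5 MHz = 9.5 MHz.
Distinct values: {7.5 MHz, 9.5 MHz}.

7.5 MHz, 9.5 MHz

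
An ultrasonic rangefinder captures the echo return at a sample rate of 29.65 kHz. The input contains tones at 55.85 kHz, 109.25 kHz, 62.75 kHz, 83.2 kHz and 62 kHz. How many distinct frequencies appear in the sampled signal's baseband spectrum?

4

fs/2 = 14.825 kHz.
55.85 kHz mod fs = 26.2 kHz.
26.2 kHz > fs/2 = 14.825 kHz, folds to fs − 26.2 kHz = 3.45 kHz.
109.25 kHz mod fs = 20.3 kHz.
20.3 kHz > fs/2 = 14.825 kHz, folds to fs − 20.3 kHz = 9.35 kHz.
62.75 kHz mod fs = 3.45 kHz.
3.45 kHz ≤ fs/2 = 14.825 kHz, appears at 3.45 kHz.
83.2 kHz mod fs = 23.9 kHz.
23.9 kHz > fs/2 = 14.825 kHz, folds to fs − 23.9 kHz = 5.75 kHz.
62 kHz mod fs = 2.7 kHz.
2.7 kHz ≤ fs/2 = 14.825 kHz, appears at 2.7 kHz.
Distinct values: {2.7 kHz, 3.45 kHz, 5.75 kHz, 9.35 kHz} → 4.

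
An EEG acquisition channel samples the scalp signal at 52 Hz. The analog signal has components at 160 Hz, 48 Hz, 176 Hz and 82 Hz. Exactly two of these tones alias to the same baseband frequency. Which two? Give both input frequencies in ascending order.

48 Hz, 160 Hz

fs/2 = 26 Hz.
160 Hz mod fs = 4 Hz.
4 Hz ≤ fs/2 = 26 Hz, appears at 4 Hz.
48 Hz > fs/2 = 26 Hz, folds to fs − 48 Hz = 4 Hz.
176 Hz mod fs = 20 Hz.
20 Hz ≤ fs/2 = 26 Hz, appears at 20 Hz.
82 Hz mod fs = 30 Hz.
30 Hz > fs/2 = 26 Hz, folds to fs − 30 Hz = 22 Hz.
48 Hz and 160 Hz both map to 4 Hz.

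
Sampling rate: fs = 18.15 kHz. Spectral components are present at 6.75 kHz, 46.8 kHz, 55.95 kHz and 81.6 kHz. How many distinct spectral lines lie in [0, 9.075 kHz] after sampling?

fs/2 = 9.075 kHz.
6.75 kHz ≤ fs/2 = 9.075 kHz, passes unchanged.
46.8 kHz mod fs = 10.5 kHz.
10.5 kHz > fs/2 = 9.075 kHz, folds to fs − 10.5 kHz = 7.65 kHz.
55.95 kHz mod fs = 1.5 kHz.
1.5 kHz ≤ fs/2 = 9.075 kHz, appears at 1.5 kHz.
81.6 kHz mod fs = 9 kHz.
9 kHz ≤ fs/2 = 9.075 kHz, appears at 9 kHz.
Distinct values: {1.5 kHz, 6.75 kHz, 7.65 kHz, 9 kHz} → 4.

4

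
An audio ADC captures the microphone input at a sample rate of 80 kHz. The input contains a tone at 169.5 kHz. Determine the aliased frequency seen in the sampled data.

169.5 kHz mod fs = 9.5 kHz.
9.5 kHz ≤ fs/2 = 40 kHz, appears at 9.5 kHz.

9.5 kHz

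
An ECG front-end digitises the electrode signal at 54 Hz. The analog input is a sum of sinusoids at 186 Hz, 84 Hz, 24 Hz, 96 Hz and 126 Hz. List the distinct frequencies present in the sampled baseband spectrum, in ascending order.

fs/2 = 27 Hz.
186 Hz mod fs = 24 Hz.
24 Hz ≤ fs/2 = 27 Hz, appears at 24 Hz.
84 Hz mod fs = 30 Hz.
30 Hz > fs/2 = 27 Hz, folds to fs − 30 Hz = 24 Hz.
24 Hz ≤ fs/2 = 27 Hz, passes unchanged.
96 Hz mod fs = 42 Hz.
42 Hz > fs/2 = 27 Hz, folds to fs − 42 Hz = 12 Hz.
126 Hz mod fs = 18 Hz.
18 Hz ≤ fs/2 = 27 Hz, appears at 18 Hz.
Distinct values: {12 Hz, 18 Hz, 24 Hz}.

12 Hz, 18 Hz, 24 Hz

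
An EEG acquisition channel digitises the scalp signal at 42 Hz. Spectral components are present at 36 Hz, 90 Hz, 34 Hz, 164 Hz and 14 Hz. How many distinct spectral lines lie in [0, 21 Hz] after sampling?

fs/2 = 21 Hz.
36 Hz > fs/2 = 21 Hz, folds to fs − 36 Hz = 6 Hz.
90 Hz mod fs = 6 Hz.
6 Hz ≤ fs/2 = 21 Hz, appears at 6 Hz.
34 Hz > fs/2 = 21 Hz, folds to fs − 34 Hz = 8 Hz.
164 Hz mod fs = 38 Hz.
38 Hz > fs/2 = 21 Hz, folds to fs − 38 Hz = 4 Hz.
14 Hz ≤ fs/2 = 21 Hz, passes unchanged.
Distinct values: {4 Hz, 6 Hz, 8 Hz, 14 Hz} → 4.

4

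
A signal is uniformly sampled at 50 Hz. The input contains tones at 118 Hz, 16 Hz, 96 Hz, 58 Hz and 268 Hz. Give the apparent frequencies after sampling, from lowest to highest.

fs/2 = 25 Hz.
118 Hz mod fs = 18 Hz.
18 Hz ≤ fs/2 = 25 Hz, appears at 18 Hz.
16 Hz ≤ fs/2 = 25 Hz, passes unchanged.
96 Hz mod fs = 46 Hz.
46 Hz > fs/2 = 25 Hz, folds to fs − 46 Hz = 4 Hz.
58 Hz mod fs = 8 Hz.
8 Hz ≤ fs/2 = 25 Hz, appears at 8 Hz.
268 Hz mod fs = 18 Hz.
18 Hz ≤ fs/2 = 25 Hz, appears at 18 Hz.
Distinct values: {4 Hz, 8 Hz, 16 Hz, 18 Hz}.

4 Hz, 8 Hz, 16 Hz, 18 Hz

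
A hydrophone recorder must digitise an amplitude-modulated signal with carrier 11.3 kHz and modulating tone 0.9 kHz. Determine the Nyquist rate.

24.4 kHz

AM sidebands sit at fc ± fm = 10.4 kHz and 12.2 kHz.
Highest-frequency component: 12.2 kHz.
Nyquist rate = 2 × 12.2 kHz = 24.4 kHz.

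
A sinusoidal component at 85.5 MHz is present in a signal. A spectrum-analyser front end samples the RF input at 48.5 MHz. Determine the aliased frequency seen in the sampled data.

11.5 MHz

85.5 MHz mod fs = 37 MHz.
37 MHz > fs/2 = 24.25 MHz, folds to fs − 37 MHz = 11.5 MHz.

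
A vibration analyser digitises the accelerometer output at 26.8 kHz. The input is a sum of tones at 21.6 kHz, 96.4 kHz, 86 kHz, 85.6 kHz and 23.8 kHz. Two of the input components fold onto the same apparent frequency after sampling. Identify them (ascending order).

21.6 kHz, 85.6 kHz

fs/2 = 13.4 kHz.
21.6 kHz > fs/2 = 13.4 kHz, folds to fs − 21.6 kHz = 5.2 kHz.
96.4 kHz mod fs = 16 kHz.
16 kHz > fs/2 = 13.4 kHz, folds to fs − 16 kHz = 10.8 kHz.
86 kHz mod fs = 5.6 kHz.
5.6 kHz ≤ fs/2 = 13.4 kHz, appears at 5.6 kHz.
85.6 kHz mod fs = 5.2 kHz.
5.2 kHz ≤ fs/2 = 13.4 kHz, appears at 5.2 kHz.
23.8 kHz > fs/2 = 13.4 kHz, folds to fs − 23.8 kHz = 3 kHz.
21.6 kHz and 85.6 kHz both map to 5.2 kHz.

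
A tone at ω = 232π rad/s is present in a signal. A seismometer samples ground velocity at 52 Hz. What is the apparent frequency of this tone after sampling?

ω = 232π rad/s → f = ω/(2π) = 116 Hz.
116 Hz mod fs = 12 Hz.
12 Hz ≤ fs/2 = 26 Hz, appears at 12 Hz.

12 Hz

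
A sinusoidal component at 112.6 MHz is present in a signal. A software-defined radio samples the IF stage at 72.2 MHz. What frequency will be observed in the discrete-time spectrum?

112.6 MHz mod fs = 40.4 MHz.
40.4 MHz > fs/2 = 36.1 MHz, folds to fs − 40.4 MHz = 31.8 MHz.

31.8 MHz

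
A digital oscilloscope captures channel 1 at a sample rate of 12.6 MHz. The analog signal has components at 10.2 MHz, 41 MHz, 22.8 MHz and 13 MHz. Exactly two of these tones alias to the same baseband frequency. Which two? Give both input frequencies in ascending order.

fs/2 = 6.3 MHz.
10.2 MHz > fs/2 = 6.3 MHz, folds to fs − 10.2 MHz = 2.4 MHz.
41 MHz mod fs = 3.2 MHz.
3.2 MHz ≤ fs/2 = 6.3 MHz, appears at 3.2 MHz.
22.8 MHz mod fs = 10.2 MHz.
10.2 MHz > fs/2 = 6.3 MHz, folds to fs − 10.2 MHz = 2.4 MHz.
13 MHz mod fs = 0.4 MHz.
0.4 MHz ≤ fs/2 = 6.3 MHz, appears at 0.4 MHz.
10.2 MHz and 22.8 MHz both map to 2.4 MHz.

10.2 MHz, 22.8 MHz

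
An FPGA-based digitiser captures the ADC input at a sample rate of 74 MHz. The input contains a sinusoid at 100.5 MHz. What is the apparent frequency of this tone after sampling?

26.5 MHz

100.5 MHz mod fs = 26.5 MHz.
26.5 MHz ≤ fs/2 = 37 MHz, appears at 26.5 MHz.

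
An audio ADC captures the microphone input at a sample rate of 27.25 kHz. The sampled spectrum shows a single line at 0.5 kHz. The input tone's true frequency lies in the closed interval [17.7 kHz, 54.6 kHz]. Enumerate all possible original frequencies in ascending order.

26.75 kHz, 27.75 kHz, 54 kHz

Frequencies that alias to 0.5 kHz are k·fs ± 0.5 kHz for integer k ≥ 0.
k=0: 0.5 kHz.
k=1: 26.75 kHz, 27.75 kHz.
k=2: 54 kHz, 55 kHz.
k=3: 81.25 kHz, 82.25 kHz.
Within [17.7 kHz, 54.6 kHz]: 26.75 kHz, 27.75 kHz, 54 kHz.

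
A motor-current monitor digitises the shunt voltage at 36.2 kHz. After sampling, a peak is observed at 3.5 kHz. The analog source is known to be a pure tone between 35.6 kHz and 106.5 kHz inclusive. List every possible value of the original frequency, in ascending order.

Frequencies that alias to 3.5 kHz are k·fs ± 3.5 kHz for integer k ≥ 0.
k=0: 3.5 kHz.
k=1: 32.7 kHz, 39.7 kHz.
k=2: 68.9 kHz, 75.9 kHz.
k=3: 105.1 kHz, 112.1 kHz.
k=4: 141.3 kHz, 148.3 kHz.
Within [35.6 kHz, 106.5 kHz]: 39.7 kHz, 68.9 kHz, 75.9 kHz, 105.1 kHz.

39.7 kHz, 68.9 kHz, 75.9 kHz, 105.1 kHz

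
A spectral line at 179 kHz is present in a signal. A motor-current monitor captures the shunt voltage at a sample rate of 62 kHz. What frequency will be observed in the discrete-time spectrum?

179 kHz mod fs = 55 kHz.
55 kHz > fs/2 = 31 kHz, folds to fs − 55 kHz = 7 kHz.

7 kHz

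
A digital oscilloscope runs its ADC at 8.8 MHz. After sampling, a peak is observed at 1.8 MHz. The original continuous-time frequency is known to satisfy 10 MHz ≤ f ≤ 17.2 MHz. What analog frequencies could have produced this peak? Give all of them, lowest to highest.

Frequencies that alias to 1.8 MHz are k·fs ± 1.8 MHz for integer k ≥ 0.
k=0: 1.8 MHz.
k=1: 7 MHz, 10.6 MHz.
k=2: 15.8 MHz, 19.4 MHz.
k=3: 24.6 MHz, 28.2 MHz.
Within [10 MHz, 17.2 MHz]: 10.6 MHz, 15.8 MHz.

10.6 MHz, 15.8 MHz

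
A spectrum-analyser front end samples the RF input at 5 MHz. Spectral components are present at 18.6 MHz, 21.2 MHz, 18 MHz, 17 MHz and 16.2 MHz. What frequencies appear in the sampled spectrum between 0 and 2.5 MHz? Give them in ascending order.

1.2 MHz, 1.4 MHz, 2 MHz

fs/2 = 2.5 MHz.
18.6 MHz mod fs = 3.6 MHz.
3.6 MHz > fs/2 = 2.5 MHz, folds to fs − 3.6 MHz = 1.4 MHz.
21.2 MHz mod fs = 1.2 MHz.
1.2 MHz ≤ fs/2 = 2.5 MHz, appears at 1.2 MHz.
18 MHz mod fs = 3 MHz.
3 MHz > fs/2 = 2.5 MHz, folds to fs − 3 MHz = 2 MHz.
17 MHz mod fs = 2 MHz.
2 MHz ≤ fs/2 = 2.5 MHz, appears at 2 MHz.
16.2 MHz mod fs = 1.2 MHz.
1.2 MHz ≤ fs/2 = 2.5 MHz, appears at 1.2 MHz.
Distinct values: {1.2 MHz, 1.4 MHz, 2 MHz}.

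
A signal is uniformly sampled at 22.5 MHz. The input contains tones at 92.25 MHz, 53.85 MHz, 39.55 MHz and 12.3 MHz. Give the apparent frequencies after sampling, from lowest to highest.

fs/2 = 11.25 MHz.
92.25 MHz mod fs = 2.25 MHz.
2.25 MHz ≤ fs/2 = 11.25 MHz, appears at 2.25 MHz.
53.85 MHz mod fs = 8.85 MHz.
8.85 MHz ≤ fs/2 = 11.25 MHz, appears at 8.85 MHz.
39.55 MHz mod fs = 17.05 MHz.
17.05 MHz > fs/2 = 11.25 MHz, folds to fs − 17.05 MHz = 5.45 MHz.
12.3 MHz > fs/2 = 11.25 MHz, folds to fs − 12.3 MHz = 10.2 MHz.
Distinct values: {2.25 MHz, 5.45 MHz, 8.85 MHz, 10.2 MHz}.

2.25 MHz, 5.45 MHz, 8.85 MHz, 10.2 MHz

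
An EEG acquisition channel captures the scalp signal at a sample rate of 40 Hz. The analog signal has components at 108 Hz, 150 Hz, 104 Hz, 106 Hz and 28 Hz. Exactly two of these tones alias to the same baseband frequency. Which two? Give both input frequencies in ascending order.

28 Hz, 108 Hz

fs/2 = 20 Hz.
108 Hz mod fs = 28 Hz.
28 Hz > fs/2 = 20 Hz, folds to fs − 28 Hz = 12 Hz.
150 Hz mod fs = 30 Hz.
30 Hz > fs/2 = 20 Hz, folds to fs − 30 Hz = 10 Hz.
104 Hz mod fs = 24 Hz.
24 Hz > fs/2 = 20 Hz, folds to fs − 24 Hz = 16 Hz.
106 Hz mod fs = 26 Hz.
26 Hz > fs/2 = 20 Hz, folds to fs − 26 Hz = 14 Hz.
28 Hz > fs/2 = 20 Hz, folds to fs − 28 Hz = 12 Hz.
28 Hz and 108 Hz both map to 12 Hz.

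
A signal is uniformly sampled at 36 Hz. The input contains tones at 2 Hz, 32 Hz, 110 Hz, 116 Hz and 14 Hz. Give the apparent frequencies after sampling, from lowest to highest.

2 Hz, 4 Hz, 8 Hz, 14 Hz

fs/2 = 18 Hz.
2 Hz ≤ fs/2 = 18 Hz, passes unchanged.
32 Hz > fs/2 = 18 Hz, folds to fs − 32 Hz = 4 Hz.
110 Hz mod fs = 2 Hz.
2 Hz ≤ fs/2 = 18 Hz, appears at 2 Hz.
116 Hz mod fs = 8 Hz.
8 Hz ≤ fs/2 = 18 Hz, appears at 8 Hz.
14 Hz ≤ fs/2 = 18 Hz, passes unchanged.
Distinct values: {2 Hz, 4 Hz, 8 Hz, 14 Hz}.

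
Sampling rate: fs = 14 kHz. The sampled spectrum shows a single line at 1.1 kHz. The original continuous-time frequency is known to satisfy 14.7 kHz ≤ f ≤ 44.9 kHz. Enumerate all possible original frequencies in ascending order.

15.1 kHz, 26.9 kHz, 29.1 kHz, 40.9 kHz, 43.1 kHz

Frequencies that alias to 1.1 kHz are k·fs ± 1.1 kHz for integer k ≥ 0.
k=0: 1.1 kHz.
k=1: 12.9 kHz, 15.1 kHz.
k=2: 26.9 kHz, 29.1 kHz.
k=3: 40.9 kHz, 43.1 kHz.
k=4: 54.9 kHz, 57.1 kHz.
Within [14.7 kHz, 44.9 kHz]: 15.1 kHz, 26.9 kHz, 29.1 kHz, 40.9 kHz, 43.1 kHz.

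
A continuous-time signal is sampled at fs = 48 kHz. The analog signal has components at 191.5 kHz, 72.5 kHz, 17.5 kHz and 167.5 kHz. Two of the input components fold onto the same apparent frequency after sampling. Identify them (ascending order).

72.5 kHz, 167.5 kHz

fs/2 = 24 kHz.
191.5 kHz mod fs = 47.5 kHz.
47.5 kHz > fs/2 = 24 kHz, folds to fs − 47.5 kHz = 0.5 kHz.
72.5 kHz mod fs = 24.5 kHz.
24.5 kHz > fs/2 = 24 kHz, folds to fs − 24.5 kHz = 23.5 kHz.
17.5 kHz ≤ fs/2 = 24 kHz, passes unchanged.
167.5 kHz mod fs = 23.5 kHz.
23.5 kHz ≤ fs/2 = 24 kHz, appears at 23.5 kHz.
72.5 kHz and 167.5 kHz both map to 23.5 kHz.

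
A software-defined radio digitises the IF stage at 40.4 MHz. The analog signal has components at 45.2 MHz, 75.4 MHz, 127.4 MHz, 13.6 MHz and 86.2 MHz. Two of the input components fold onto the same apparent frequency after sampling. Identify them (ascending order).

fs/2 = 20.2 MHz.
45.2 MHz mod fs = 4.8 MHz.
4.8 MHz ≤ fs/2 = 20.2 MHz, appears at 4.8 MHz.
75.4 MHz mod fs = 35 MHz.
35 MHz > fs/2 = 20.2 MHz, folds to fs − 35 MHz = 5.4 MHz.
127.4 MHz mod fs = 6.2 MHz.
6.2 MHz ≤ fs/2 = 20.2 MHz, appears at 6.2 MHz.
13.6 MHz ≤ fs/2 = 20.2 MHz, passes unchanged.
86.2 MHz mod fs = 5.4 MHz.
5.4 MHz ≤ fs/2 = 20.2 MHz, appears at 5.4 MHz.
75.4 MHz and 86.2 MHz both map to 5.4 MHz.

75.4 MHz, 86.2 MHz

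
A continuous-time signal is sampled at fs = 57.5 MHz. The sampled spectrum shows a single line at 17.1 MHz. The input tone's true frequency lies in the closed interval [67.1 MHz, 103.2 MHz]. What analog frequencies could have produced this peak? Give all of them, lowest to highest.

74.6 MHz, 97.9 MHz

Frequencies that alias to 17.1 MHz are k·fs ± 17.1 MHz for integer k ≥ 0.
k=0: 17.1 MHz.
k=1: 40.4 MHz, 74.6 MHz.
k=2: 97.9 MHz, 132.1 MHz.
k=3: 155.4 MHz, 189.6 MHz.
Within [67.1 MHz, 103.2 MHz]: 74.6 MHz, 97.9 MHz.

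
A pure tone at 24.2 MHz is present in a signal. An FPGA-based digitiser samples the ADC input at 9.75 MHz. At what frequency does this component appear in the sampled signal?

24.2 MHz mod fs = 4.7 MHz.
4.7 MHz ≤ fs/2 = 4.875 MHz, appears at 4.7 MHz.

4.7 MHz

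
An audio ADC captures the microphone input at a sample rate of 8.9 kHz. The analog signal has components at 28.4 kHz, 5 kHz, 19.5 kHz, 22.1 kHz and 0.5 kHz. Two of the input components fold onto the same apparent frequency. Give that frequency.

fs/2 = 4.45 kHz.
28.4 kHz mod fs = 1.7 kHz.
1.7 kHz ≤ fs/2 = 4.45 kHz, appears at 1.7 kHz.
5 kHz > fs/2 = 4.45 kHz, folds to fs − 5 kHz = 3.9 kHz.
19.5 kHz mod fs = 1.7 kHz.
1.7 kHz ≤ fs/2 = 4.45 kHz, appears at 1.7 kHz.
22.1 kHz mod fs = 4.3 kHz.
4.3 kHz ≤ fs/2 = 4.45 kHz, appears at 4.3 kHz.
0.5 kHz ≤ fs/2 = 4.45 kHz, passes unchanged.
19.5 kHz and 28.4 kHz both map to 1.7 kHz.

1.7 kHz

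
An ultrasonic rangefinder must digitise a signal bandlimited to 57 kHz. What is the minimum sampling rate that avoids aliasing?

114 kHz

Nyquist rate = 2 × 57 kHz = 114 kHz.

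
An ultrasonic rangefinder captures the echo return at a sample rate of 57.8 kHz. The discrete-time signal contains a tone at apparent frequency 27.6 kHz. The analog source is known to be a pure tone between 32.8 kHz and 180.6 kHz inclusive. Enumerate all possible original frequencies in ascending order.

85.4 kHz, 88 kHz, 143.2 kHz, 145.8 kHz

Frequencies that alias to 27.6 kHz are k·fs ± 27.6 kHz for integer k ≥ 0.
k=0: 27.6 kHz.
k=1: 30.2 kHz, 85.4 kHz.
k=2: 88 kHz, 143.2 kHz.
k=3: 145.8 kHz, 201 kHz.
k=4: 203.6 kHz, 258.8 kHz.
Within [32.8 kHz, 180.6 kHz]: 85.4 kHz, 88 kHz, 143.2 kHz, 145.8 kHz.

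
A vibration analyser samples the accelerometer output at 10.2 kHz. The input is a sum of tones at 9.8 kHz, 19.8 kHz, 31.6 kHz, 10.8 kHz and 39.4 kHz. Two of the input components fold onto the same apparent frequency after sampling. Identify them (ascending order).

10.8 kHz, 19.8 kHz

fs/2 = 5.1 kHz.
9.8 kHz > fs/2 = 5.1 kHz, folds to fs − 9.8 kHz = 0.4 kHz.
19.8 kHz mod fs = 9.6 kHz.
9.6 kHz > fs/2 = 5.1 kHz, folds to fs − 9.6 kHz = 0.6 kHz.
31.6 kHz mod fs = 1 kHz.
1 kHz ≤ fs/2 = 5.1 kHz, appears at 1 kHz.
10.8 kHz mod fs = 0.6 kHz.
0.6 kHz ≤ fs/2 = 5.1 kHz, appears at 0.6 kHz.
39.4 kHz mod fs = 8.8 kHz.
8.8 kHz > fs/2 = 5.1 kHz, folds to fs − 8.8 kHz = 1.4 kHz.
10.8 kHz and 19.8 kHz both map to 0.6 kHz.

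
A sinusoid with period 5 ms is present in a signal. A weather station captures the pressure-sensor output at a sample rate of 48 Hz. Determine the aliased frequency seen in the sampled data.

T = 5 ms → f = 1/T = 200 Hz.
200 Hz mod fs = 8 Hz.
8 Hz ≤ fs/2 = 24 Hz, appears at 8 Hz.

8 Hz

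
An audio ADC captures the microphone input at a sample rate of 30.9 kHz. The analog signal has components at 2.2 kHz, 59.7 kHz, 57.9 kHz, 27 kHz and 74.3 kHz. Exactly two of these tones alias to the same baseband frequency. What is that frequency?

3.9 kHz

fs/2 = 15.45 kHz.
2.2 kHz ≤ fs/2 = 15.45 kHz, passes unchanged.
59.7 kHz mod fs = 28.8 kHz.
28.8 kHz > fs/2 = 15.45 kHz, folds to fs − 28.8 kHz = 2.1 kHz.
57.9 kHz mod fs = 27 kHz.
27 kHz > fs/2 = 15.45 kHz, folds to fs − 27 kHz = 3.9 kHz.
27 kHz > fs/2 = 15.45 kHz, folds to fs − 27 kHz = 3.9 kHz.
74.3 kHz mod fs = 12.5 kHz.
12.5 kHz ≤ fs/2 = 15.45 kHz, appears at 12.5 kHz.
27 kHz and 57.9 kHz both map to 3.9 kHz.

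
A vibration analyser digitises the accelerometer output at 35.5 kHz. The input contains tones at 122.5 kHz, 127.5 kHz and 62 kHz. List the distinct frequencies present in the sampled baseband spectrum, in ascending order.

9 kHz, 14.5 kHz, 16 kHz

fs/2 = 17.75 kHz.
122.5 kHz mod fs = 16 kHz.
16 kHz ≤ fs/2 = 17.75 kHz, appears at 16 kHz.
127.5 kHz mod fs = 21 kHz.
21 kHz > fs/2 = 17.75 kHz, folds to fs − 21 kHz = 14.5 kHz.
62 kHz mod fs = 26.5 kHz.
26.5 kHz > fs/2 = 17.75 kHz, folds to fs − 26.5 kHz = 9 kHz.
Distinct values: {9 kHz, 14.5 kHz, 16 kHz}.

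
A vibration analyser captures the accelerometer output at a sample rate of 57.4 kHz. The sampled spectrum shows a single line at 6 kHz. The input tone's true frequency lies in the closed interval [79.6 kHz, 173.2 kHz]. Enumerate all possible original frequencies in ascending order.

108.8 kHz, 120.8 kHz, 166.2 kHz

Frequencies that alias to 6 kHz are k·fs ± 6 kHz for integer k ≥ 0.
k=0: 6 kHz.
k=1: 51.4 kHz, 63.4 kHz.
k=2: 108.8 kHz, 120.8 kHz.
k=3: 166.2 kHz, 178.2 kHz.
k=4: 223.6 kHz, 235.6 kHz.
Within [79.6 kHz, 173.2 kHz]: 108.8 kHz, 120.8 kHz, 166.2 kHz.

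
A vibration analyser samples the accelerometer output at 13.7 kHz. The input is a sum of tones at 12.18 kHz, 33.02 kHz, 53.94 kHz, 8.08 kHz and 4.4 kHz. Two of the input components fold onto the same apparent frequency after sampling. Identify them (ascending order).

fs/2 = 6.85 kHz.
12.18 kHz > fs/2 = 6.85 kHz, folds to fs − 12.18 kHz = 1.52 kHz.
33.02 kHz mod fs = 5.62 kHz.
5.62 kHz ≤ fs/2 = 6.85 kHz, appears at 5.62 kHz.
53.94 kHz mod fs = 12.84 kHz.
12.84 kHz > fs/2 = 6.85 kHz, folds to fs − 12.84 kHz = 0.86 kHz.
8.08 kHz > fs/2 = 6.85 kHz, folds to fs − 8.08 kHz = 5.62 kHz.
4.4 kHz ≤ fs/2 = 6.85 kHz, passes unchanged.
8.08 kHz and 33.02 kHz both map to 5.62 kHz.

8.08 kHz, 33.02 kHz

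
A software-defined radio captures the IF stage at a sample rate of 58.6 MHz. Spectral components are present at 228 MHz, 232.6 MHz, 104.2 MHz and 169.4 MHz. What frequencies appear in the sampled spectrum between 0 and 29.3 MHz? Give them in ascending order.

1.8 MHz, 6.4 MHz, 13 MHz

fs/2 = 29.3 MHz.
228 MHz mod fs = 52.2 MHz.
52.2 MHz > fs/2 = 29.3 MHz, folds to fs − 52.2 MHz = 6.4 MHz.
232.6 MHz mod fs = 56.8 MHz.
56.8 MHz > fs/2 = 29.3 MHz, folds to fs − 56.8 MHz = 1.8 MHz.
104.2 MHz mod fs = 45.6 MHz.
45.6 MHz > fs/2 = 29.3 MHz, folds to fs − 45.6 MHz = 13 MHz.
169.4 MHz mod fs = 52.2 MHz.
52.2 MHz > fs/2 = 29.3 MHz, folds to fs − 52.2 MHz = 6.4 MHz.
Distinct values: {1.8 MHz, 6.4 MHz, 13 MHz}.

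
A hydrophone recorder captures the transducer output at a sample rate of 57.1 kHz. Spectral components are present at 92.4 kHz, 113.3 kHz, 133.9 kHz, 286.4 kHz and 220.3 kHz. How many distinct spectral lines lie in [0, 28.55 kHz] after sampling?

fs/2 = 28.55 kHz.
92.4 kHz mod fs = 35.3 kHz.
35.3 kHz > fs/2 = 28.55 kHz, folds to fs − 35.3 kHz = 21.8 kHz.
113.3 kHz mod fs = 56.2 kHz.
56.2 kHz > fs/2 = 28.55 kHz, folds to fs − 56.2 kHz = 0.9 kHz.
133.9 kHz mod fs = 19.7 kHz.
19.7 kHz ≤ fs/2 = 28.55 kHz, appears at 19.7 kHz.
286.4 kHz mod fs = 0.9 kHz.
0.9 kHz ≤ fs/2 = 28.55 kHz, appears at 0.9 kHz.
220.3 kHz mod fs = 49 kHz.
49 kHz > fs/2 = 28.55 kHz, folds to fs − 49 kHz = 8.1 kHz.
Distinct values: {0.9 kHz, 8.1 kHz, 19.7 kHz, 21.8 kHz} → 4.

4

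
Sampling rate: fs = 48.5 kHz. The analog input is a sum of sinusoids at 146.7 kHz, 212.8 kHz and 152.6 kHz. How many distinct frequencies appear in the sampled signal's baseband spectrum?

fs/2 = 24.25 kHz.
146.7 kHz mod fs = 1.2 kHz.
1.2 kHz ≤ fs/2 = 24.25 kHz, appears at 1.2 kHz.
212.8 kHz mod fs = 18.8 kHz.
18.8 kHz ≤ fs/2 = 24.25 kHz, appears at 18.8 kHz.
152.6 kHz mod fs = 7.1 kHz.
7.1 kHz ≤ fs/2 = 24.25 kHz, appears at 7.1 kHz.
Distinct values: {1.2 kHz, 7.1 kHz, 18.8 kHz} → 3.

3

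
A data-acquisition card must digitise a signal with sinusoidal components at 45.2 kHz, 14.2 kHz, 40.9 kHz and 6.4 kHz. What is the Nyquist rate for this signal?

Highest-frequency component: 45.2 kHz.
Nyquist rate = 2 × 45.2 kHz = 90.4 kHz.

90.4 kHz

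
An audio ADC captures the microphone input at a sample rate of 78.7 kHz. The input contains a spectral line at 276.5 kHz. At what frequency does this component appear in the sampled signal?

38.3 kHz

276.5 kHz mod fs = 40.4 kHz.
40.4 kHz > fs/2 = 39.35 kHz, folds to fs − 40.4 kHz = 38.3 kHz.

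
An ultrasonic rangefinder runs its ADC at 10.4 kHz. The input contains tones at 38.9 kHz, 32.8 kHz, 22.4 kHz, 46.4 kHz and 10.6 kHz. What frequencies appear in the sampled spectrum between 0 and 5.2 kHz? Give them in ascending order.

0.2 kHz, 1.6 kHz, 2.7 kHz, 4.8 kHz

fs/2 = 5.2 kHz.
38.9 kHz mod fs = 7.7 kHz.
7.7 kHz > fs/2 = 5.2 kHz, folds to fs − 7.7 kHz = 2.7 kHz.
32.8 kHz mod fs = 1.6 kHz.
1.6 kHz ≤ fs/2 = 5.2 kHz, appears at 1.6 kHz.
22.4 kHz mod fs = 1.6 kHz.
1.6 kHz ≤ fs/2 = 5.2 kHz, appears at 1.6 kHz.
46.4 kHz mod fs = 4.8 kHz.
4.8 kHz ≤ fs/2 = 5.2 kHz, appears at 4.8 kHz.
10.6 kHz mod fs = 0.2 kHz.
0.2 kHz ≤ fs/2 = 5.2 kHz, appears at 0.2 kHz.
Distinct values: {0.2 kHz, 1.6 kHz, 2.7 kHz, 4.8 kHz}.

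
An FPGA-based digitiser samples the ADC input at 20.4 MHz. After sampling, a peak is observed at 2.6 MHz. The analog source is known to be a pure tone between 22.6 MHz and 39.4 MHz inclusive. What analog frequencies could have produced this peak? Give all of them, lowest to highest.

23 MHz, 38.2 MHz

Frequencies that alias to 2.6 MHz are k·fs ± 2.6 MHz for integer k ≥ 0.
k=0: 2.6 MHz.
k=1: 17.8 MHz, 23 MHz.
k=2: 38.2 MHz, 43.4 MHz.
k=3: 58.6 MHz, 63.8 MHz.
Within [22.6 MHz, 39.4 MHz]: 23 MHz, 38.2 MHz.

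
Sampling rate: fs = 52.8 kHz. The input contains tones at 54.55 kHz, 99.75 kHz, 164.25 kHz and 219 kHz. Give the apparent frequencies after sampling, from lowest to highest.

1.75 kHz, 5.85 kHz, 7.8 kHz

fs/2 = 26.4 kHz.
54.55 kHz mod fs = 1.75 kHz.
1.75 kHz ≤ fs/2 = 26.4 kHz, appears at 1.75 kHz.
99.75 kHz mod fs = 46.95 kHz.
46.95 kHz > fs/2 = 26.4 kHz, folds to fs − 46.95 kHz = 5.85 kHz.
164.25 kHz mod fs = 5.85 kHz.
5.85 kHz ≤ fs/2 = 26.4 kHz, appears at 5.85 kHz.
219 kHz mod fs = 7.8 kHz.
7.8 kHz ≤ fs/2 = 26.4 kHz, appears at 7.8 kHz.
Distinct values: {1.75 kHz, 5.85 kHz, 7.8 kHz}.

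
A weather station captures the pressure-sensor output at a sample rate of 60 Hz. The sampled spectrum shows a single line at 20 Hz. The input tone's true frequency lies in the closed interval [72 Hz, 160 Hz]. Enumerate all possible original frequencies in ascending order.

Frequencies that alias to 20 Hz are k·fs ± 20 Hz for integer k ≥ 0.
k=0: 20 Hz.
k=1: 40 Hz, 80 Hz.
k=2: 100 Hz, 140 Hz.
k=3: 160 Hz, 200 Hz.
k=4: 220 Hz, 260 Hz.
Within [72 Hz, 160 Hz]: 80 Hz, 100 Hz, 140 Hz, 160 Hz.

80 Hz, 100 Hz, 140 Hz, 160 Hz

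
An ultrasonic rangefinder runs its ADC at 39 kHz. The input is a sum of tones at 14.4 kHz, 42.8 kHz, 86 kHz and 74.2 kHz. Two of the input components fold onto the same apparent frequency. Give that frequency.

fs/2 = 19.5 kHz.
14.4 kHz ≤ fs/2 = 19.5 kHz, passes unchanged.
42.8 kHz mod fs = 3.8 kHz.
3.8 kHz ≤ fs/2 = 19.5 kHz, appears at 3.8 kHz.
86 kHz mod fs = 8 kHz.
8 kHz ≤ fs/2 = 19.5 kHz, appears at 8 kHz.
74.2 kHz mod fs = 35.2 kHz.
35.2 kHz > fs/2 = 19.5 kHz, folds to fs − 35.2 kHz = 3.8 kHz.
42.8 kHz and 74.2 kHz both map to 3.8 kHz.

3.8 kHz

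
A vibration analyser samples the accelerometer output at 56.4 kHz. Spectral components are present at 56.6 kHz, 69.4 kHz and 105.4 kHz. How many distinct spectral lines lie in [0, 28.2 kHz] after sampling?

3

fs/2 = 28.2 kHz.
56.6 kHz mod fs = 0.2 kHz.
0.2 kHz ≤ fs/2 = 28.2 kHz, appears at 0.2 kHz.
69.4 kHz mod fs = 13 kHz.
13 kHz ≤ fs/2 = 28.2 kHz, appears at 13 kHz.
105.4 kHz mod fs = 49 kHz.
49 kHz > fs/2 = 28.2 kHz, folds to fs − 49 kHz = 7.4 kHz.
Distinct values: {0.2 kHz, 7.4 kHz, 13 kHz} → 3.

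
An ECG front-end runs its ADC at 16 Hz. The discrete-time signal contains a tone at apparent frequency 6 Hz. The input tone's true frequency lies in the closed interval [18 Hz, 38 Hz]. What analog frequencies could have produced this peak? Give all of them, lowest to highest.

22 Hz, 26 Hz, 38 Hz

Frequencies that alias to 6 Hz are k·fs ± 6 Hz for integer k ≥ 0.
k=0: 6 Hz.
k=1: 10 Hz, 22 Hz.
k=2: 26 Hz, 38 Hz.
k=3: 42 Hz, 54 Hz.
Within [18 Hz, 38 Hz]: 22 Hz, 26 Hz, 38 Hz.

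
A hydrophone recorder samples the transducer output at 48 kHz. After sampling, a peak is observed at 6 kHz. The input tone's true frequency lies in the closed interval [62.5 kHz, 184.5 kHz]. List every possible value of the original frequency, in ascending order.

90 kHz, 102 kHz, 138 kHz, 150 kHz

Frequencies that alias to 6 kHz are k·fs ± 6 kHz for integer k ≥ 0.
k=0: 6 kHz.
k=1: 42 kHz, 54 kHz.
k=2: 90 kHz, 102 kHz.
k=3: 138 kHz, 150 kHz.
k=4: 186 kHz, 198 kHz.
Within [62.5 kHz, 184.5 kHz]: 90 kHz, 102 kHz, 138 kHz, 150 kHz.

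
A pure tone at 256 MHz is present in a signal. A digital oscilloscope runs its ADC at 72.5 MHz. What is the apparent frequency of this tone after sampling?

34 MHz

256 MHz mod fs = 38.5 MHz.
38.5 MHz > fs/2 = 36.25 MHz, folds to fs − 38.5 MHz = 34 MHz.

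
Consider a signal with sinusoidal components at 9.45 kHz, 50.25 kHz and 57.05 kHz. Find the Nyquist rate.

Highest-frequency component: 57.05 kHz.
Nyquist rate = 2 × 57.05 kHz = 114.1 kHz.

114.1 kHz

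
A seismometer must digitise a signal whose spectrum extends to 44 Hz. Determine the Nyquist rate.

88 Hz

Nyquist rate = 2 × 44 Hz = 88 Hz.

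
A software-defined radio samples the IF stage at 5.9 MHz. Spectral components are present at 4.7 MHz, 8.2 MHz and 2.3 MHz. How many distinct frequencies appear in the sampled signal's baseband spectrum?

fs/2 = 2.95 MHz.
4.7 MHz > fs/2 = 2.95 MHz, folds to fs − 4.7 MHz = 1.2 MHz.
8.2 MHz mod fs = 2.3 MHz.
2.3 MHz ≤ fs/2 = 2.95 MHz, appears at 2.3 MHz.
2.3 MHz ≤ fs/2 = 2.95 MHz, passes unchanged.
Distinct values: {1.2 MHz, 2.3 MHz} → 2.

2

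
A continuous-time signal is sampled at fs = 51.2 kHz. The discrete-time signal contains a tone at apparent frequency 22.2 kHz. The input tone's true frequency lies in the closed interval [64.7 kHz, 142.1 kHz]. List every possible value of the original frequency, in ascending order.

73.4 kHz, 80.2 kHz, 124.6 kHz, 131.4 kHz

Frequencies that alias to 22.2 kHz are k·fs ± 22.2 kHz for integer k ≥ 0.
k=0: 22.2 kHz.
k=1: 29 kHz, 73.4 kHz.
k=2: 80.2 kHz, 124.6 kHz.
k=3: 131.4 kHz, 175.8 kHz.
k=4: 182.6 kHz, 227 kHz.
Within [64.7 kHz, 142.1 kHz]: 73.4 kHz, 80.2 kHz, 124.6 kHz, 131.4 kHz.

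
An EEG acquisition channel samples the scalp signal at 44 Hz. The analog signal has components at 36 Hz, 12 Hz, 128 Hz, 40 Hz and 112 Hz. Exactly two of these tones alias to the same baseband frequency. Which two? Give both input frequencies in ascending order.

fs/2 = 22 Hz.
36 Hz > fs/2 = 22 Hz, folds to fs − 36 Hz = 8 Hz.
12 Hz ≤ fs/2 = 22 Hz, passes unchanged.
128 Hz mod fs = 40 Hz.
40 Hz > fs/2 = 22 Hz, folds to fs − 40 Hz = 4 Hz.
40 Hz > fs/2 = 22 Hz, folds to fs − 40 Hz = 4 Hz.
112 Hz mod fs = 24 Hz.
24 Hz > fs/2 = 22 Hz, folds to fs − 24 Hz = 20 Hz.
40 Hz and 128 Hz both map to 4 Hz.

40 Hz, 128 Hz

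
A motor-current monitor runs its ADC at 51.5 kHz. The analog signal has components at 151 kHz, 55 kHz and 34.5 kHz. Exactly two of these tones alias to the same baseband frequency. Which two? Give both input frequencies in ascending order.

55 kHz, 151 kHz

fs/2 = 25.75 kHz.
151 kHz mod fs = 48 kHz.
48 kHz > fs/2 = 25.75 kHz, folds to fs − 48 kHz = 3.5 kHz.
55 kHz mod fs = 3.5 kHz.
3.5 kHz ≤ fs/2 = 25.75 kHz, appears at 3.5 kHz.
34.5 kHz > fs/2 = 25.75 kHz, folds to fs − 34.5 kHz = 17 kHz.
55 kHz and 151 kHz both map to 3.5 kHz.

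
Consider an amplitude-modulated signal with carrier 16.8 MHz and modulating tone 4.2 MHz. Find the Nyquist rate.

42 MHz

AM sidebands sit at fc ± fm = 12.6 MHz and 21 MHz.
Highest-frequency component: 21 MHz.
Nyquist rate = 2 × 21 MHz = 42 MHz.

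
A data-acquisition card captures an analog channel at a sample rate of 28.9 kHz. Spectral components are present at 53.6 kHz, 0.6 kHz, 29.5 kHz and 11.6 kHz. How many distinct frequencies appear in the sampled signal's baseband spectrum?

fs/2 = 14.45 kHz.
53.6 kHz mod fs = 24.7 kHz.
24.7 kHz > fs/2 = 14.45 kHz, folds to fs − 24.7 kHz = 4.2 kHz.
0.6 kHz ≤ fs/2 = 14.45 kHz, passes unchanged.
29.5 kHz mod fs = 0.6 kHz.
0.6 kHz ≤ fs/2 = 14.45 kHz, appears at 0.6 kHz.
11.6 kHz ≤ fs/2 = 14.45 kHz, passes unchanged.
Distinct values: {0.6 kHz, 4.2 kHz, 11.6 kHz} → 3.

3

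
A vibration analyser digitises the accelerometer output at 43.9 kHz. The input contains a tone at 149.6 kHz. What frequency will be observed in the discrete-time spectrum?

149.6 kHz mod fs = 17.9 kHz.
17.9 kHz ≤ fs/2 = 21.95 kHz, appears at 17.9 kHz.

17.9 kHz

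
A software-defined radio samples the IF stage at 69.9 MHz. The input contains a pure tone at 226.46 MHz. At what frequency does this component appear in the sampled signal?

16.76 MHz

226.46 MHz mod fs = 16.76 MHz.
16.76 MHz ≤ fs/2 = 34.95 MHz, appears at 16.76 MHz.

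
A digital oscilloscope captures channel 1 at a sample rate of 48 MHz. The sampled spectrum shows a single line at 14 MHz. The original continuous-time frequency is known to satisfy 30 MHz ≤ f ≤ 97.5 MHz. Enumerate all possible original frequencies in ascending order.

34 MHz, 62 MHz, 82 MHz

Frequencies that alias to 14 MHz are k·fs ± 14 MHz for integer k ≥ 0.
k=0: 14 MHz.
k=1: 34 MHz, 62 MHz.
k=2: 82 MHz, 110 MHz.
k=3: 130 MHz, 158 MHz.
Within [30 MHz, 97.5 MHz]: 34 MHz, 62 MHz, 82 MHz.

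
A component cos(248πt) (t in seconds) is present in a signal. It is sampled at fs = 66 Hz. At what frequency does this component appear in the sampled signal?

8 Hz

ω = 248π rad/s → f = ω/(2π) = 124 Hz.
124 Hz mod fs = 58 Hz.
58 Hz > fs/2 = 33 Hz, folds to fs − 58 Hz = 8 Hz.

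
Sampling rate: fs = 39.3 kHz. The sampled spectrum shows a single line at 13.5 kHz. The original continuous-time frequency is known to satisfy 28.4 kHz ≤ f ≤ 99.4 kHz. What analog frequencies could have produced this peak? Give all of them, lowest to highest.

Frequencies that alias to 13.5 kHz are k·fs ± 13.5 kHz for integer k ≥ 0.
k=0: 13.5 kHz.
k=1: 25.8 kHz, 52.8 kHz.
k=2: 65.1 kHz, 92.1 kHz.
k=3: 104.4 kHz, 131.4 kHz.
Within [28.4 kHz, 99.4 kHz]: 52.8 kHz, 65.1 kHz, 92.1 kHz.

52.8 kHz, 65.1 kHz, 92.1 kHz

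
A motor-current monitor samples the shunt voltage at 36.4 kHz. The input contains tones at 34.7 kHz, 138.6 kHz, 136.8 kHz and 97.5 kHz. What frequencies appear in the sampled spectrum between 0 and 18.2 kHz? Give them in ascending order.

fs/2 = 18.2 kHz.
34.7 kHz > fs/2 = 18.2 kHz, folds to fs − 34.7 kHz = 1.7 kHz.
138.6 kHz mod fs = 29.4 kHz.
29.4 kHz > fs/2 = 18.2 kHz, folds to fs − 29.4 kHz = 7 kHz.
136.8 kHz mod fs = 27.6 kHz.
27.6 kHz > fs/2 = 18.2 kHz, folds to fs − 27.6 kHz = 8.8 kHz.
97.5 kHz mod fs = 24.7 kHz.
24.7 kHz > fs/2 = 18.2 kHz, folds to fs − 24.7 kHz = 11.7 kHz.
Distinct values: {1.7 kHz, 7 kHz, 8.8 kHz, 11.7 kHz}.

1.7 kHz, 7 kHz, 8.8 kHz, 11.7 kHz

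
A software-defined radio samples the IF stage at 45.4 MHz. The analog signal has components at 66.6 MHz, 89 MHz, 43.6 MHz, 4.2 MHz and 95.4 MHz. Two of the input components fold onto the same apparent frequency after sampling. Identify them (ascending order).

fs/2 = 22.7 MHz.
66.6 MHz mod fs = 21.2 MHz.
21.2 MHz ≤ fs/2 = 22.7 MHz, appears at 21.2 MHz.
89 MHz mod fs = 43.6 MHz.
43.6 MHz > fs/2 = 22.7 MHz, folds to fs − 43.6 MHz = 1.8 MHz.
43.6 MHz > fs/2 = 22.7 MHz, folds to fs − 43.6 MHz = 1.8 MHz.
4.2 MHz ≤ fs/2 = 22.7 MHz, passes unchanged.
95.4 MHz mod fs = 4.6 MHz.
4.6 MHz ≤ fs/2 = 22.7 MHz, appears at 4.6 MHz.
43.6 MHz and 89 MHz both map to 1.8 MHz.

43.6 MHz, 89 MHz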